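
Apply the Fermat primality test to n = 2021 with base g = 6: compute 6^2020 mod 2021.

1511

6^1 ≡ 6 (mod 2021)
6^2 ≡ 6^2 = 36 ≡ 36 (mod 2021)
6^4 ≡ 36^2 = 1296 ≡ 1296 (mod 2021)
6^8 ≡ 1296^2 = 1679616 ≡ 165 (mod 2021)
6^16 ≡ 165^2 = 27225 ≡ 952 (mod 2021)
6^32 ≡ 952^2 = 906304 ≡ 896 (mod 2021)
6^64 ≡ 896^2 = 802816 ≡ 479 (mod 2021)
6^128 ≡ 479^2 = 229441 ≡ 1068 (mod 2021)
6^256 ≡ 1068^2 = 1140624 ≡ 780 (mod 2021)
6^512 ≡ 780^2 = 608400 ≡ 79 (mod 2021)
6^1024 ≡ 79^2 = 6241 ≡ 178 (mod 2021)
2020 = 1024 + 512 + 256 + 128 + 64 + 32 + 4 in binary powers of 2.
So 6^2020 ≡ 178 · 79 · 780 · 1068 · 479 · 896 · 1296 ≡ 1511 (mod 2021).
Since 1511 ≠ 1, base 6 is a Fermat witness: 2021 is composite.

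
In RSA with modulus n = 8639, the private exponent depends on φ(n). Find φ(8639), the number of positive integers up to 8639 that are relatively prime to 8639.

8424

Factor: 8639 = 53 · 163.
φ(8639) = (53−1) · (163−1) = 52 · 162 = 8424.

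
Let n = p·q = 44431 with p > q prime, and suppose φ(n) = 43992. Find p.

φ(n) = (p−1)(q−1) = n − (p+q) + 1, so p + q = 44431 − 43992 + 1 = 440.
p and q are the roots of t² − 440t + 44431 = 0.
Discriminant: 440² − 4·44431 = 193600 − 177724 = 15876; √15876 = 126.
q = (440 − 126)/2 = 157, p = (440 + 126)/2 = 283.
Check: 157 · 283 = 44431.

283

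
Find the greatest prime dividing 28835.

79

28835 = 5 · 5767
5767 = 73 · 79
79 is prime.
So 28835 = 5 · 73 · 79; the largest prime factor is 79.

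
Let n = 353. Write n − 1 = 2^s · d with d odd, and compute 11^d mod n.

353 − 1 = 352 = 2^5 · 11, so d = 11.
11^1 ≡ 11 (mod 353)
11^2 ≡ 11^2 = 121 ≡ 121 (mod 353)
11^4 ≡ 121^2 = 14641 ≡ 168 (mod 353)
11^8 ≡ 168^2 = 28224 ≡ 337 (mod 353)
11 = 8 + 2 + 1 in binary powers of 2.
So 11^11 ≡ 337 · 121 · 11 ≡ 237 (mod 353).
Squaring chain: 237 → 42 → 352 → 1 → 1; reaches −1, so base 11 does not prove 353 composite.

237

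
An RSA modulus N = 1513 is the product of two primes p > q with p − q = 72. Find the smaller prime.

17

Since p = q + 72, we have 1513 = q(q + 72), so q² + 72q − 1513 = 0.
Discriminant: 72² + 4·1513 = 5184 + 6052 = 11236; √11236 = 106.
q = (−72 + 106)/2 = 17, and p = q + 72 = 89.
Check: 17 · 89 = 1513.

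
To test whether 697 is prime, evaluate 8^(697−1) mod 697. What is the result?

256

8^1 ≡ 8 (mod 697)
8^2 ≡ 8^2 = 64 ≡ 64 (mod 697)
8^4 ≡ 64^2 = 4096 ≡ 611 (mod 697)
8^8 ≡ 611^2 = 373321 ≡ 426 (mod 697)
8^16 ≡ 426^2 = 181476 ≡ 256 (mod 697)
8^32 ≡ 256^2 = 65536 ≡ 18 (mod 697)
8^64 ≡ 18^2 = 324 ≡ 324 (mod 697)
8^128 ≡ 324^2 = 104976 ≡ 426 (mod 697)
8^256 ≡ 426^2 = 181476 ≡ 256 (mod 697)
8^512 ≡ 256^2 = 65536 ≡ 18 (mod 697)
696 = 512 + 128 + 32 + 16 + 8 in binary powers of 2.
So 8^696 ≡ 18 · 426 · 18 · 256 · 426 ≡ 256 (mod 697).
Since 256 ≠ 1, base 8 is a Fermat witness: 697 is composite.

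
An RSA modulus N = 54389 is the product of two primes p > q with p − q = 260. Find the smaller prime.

Since p = q + 260, we have 54389 = q(q + 260), so q² + 260q − 54389 = 0.
Discriminant: 260² + 4·54389 = 67600 + 217556 = 285156; √285156 = 534.
q = (−260 + 534)/2 = 137, and p = q + 260 = 397.
Check: 137 · 397 = 54389.

137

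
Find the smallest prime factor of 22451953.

73

22451953 is odd.
Digit sum 31, not divisible by 3.
Ends in 3: not divisible by 5.
7: 22451953 = 7·3207421 + 6
11: 22451953 = 11·2041086 + 7
13: 22451953 = 13·1727073 + 4
17: 22451953 = 17·1320703 + 2
19: 22451953 = 19·1181681 + 14
23: 22451953 = 23·976171 + 20
29: 22451953 = 29·774205 + 8
31: 22451953 = 31·724256 + 17
37: 22451953 = 37·606809 + 20
41: 22451953 = 41·547608 + 25
43: 22451953 = 43·522138 + 19
47: 22451953 = 47·477701 + 6
53: 22451953 = 53·423621 + 40
59: 22451953 = 59·380541 + 34
61: 22451953 = 61·368064 + 49
67: 22451953 = 67·335103 + 52
71: 22451953 = 71·316224 + 49
73: 22451953 = 73·307561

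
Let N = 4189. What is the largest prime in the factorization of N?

71

4189 = 59 · 71
71 is prime.
So 4189 = 59 · 71; the largest prime factor is 71.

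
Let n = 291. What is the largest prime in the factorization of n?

291 = 3 · 97
97 is prime.
So 291 = 3 · 97; the largest prime factor is 97.

97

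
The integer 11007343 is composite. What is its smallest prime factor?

11007343 is odd.
Digit sum 19, not divisible by 3.
Ends in 3: not divisible by 5.
7: 11007343 = 7·1572477 + 4
11: 11007343 = 11·1000667 + 6
13: 11007343 = 13·846718 + 9
17: 11007343 = 17·647490 + 13
19: 11007343 = 19·579333 + 16
23: 11007343 = 23·478580 + 3
29: 11007343 = 29·379563 + 16
31: 11007343 = 31·355075 + 18
37: 11007343 = 37·297495 + 28
41: 11007343 = 41·268471 + 32
43: 11007343 = 43·255984 + 31
47: 11007343 = 47·234198 + 37
53: 11007343 = 53·207685 + 38
59: 11007343 = 59·186565 + 8
61: 11007343 = 61·180448 + 15
67: 11007343 = 67·164288 + 47
71: 11007343 = 71·155033

71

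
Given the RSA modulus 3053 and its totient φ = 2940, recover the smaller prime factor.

φ(n) = (p−1)(q−1) = n − (p+q) + 1, so p + q = 3053 − 2940 + 1 = 114.
p and q are the roots of t² − 114t + 3053 = 0.
Discriminant: 114² − 4·3053 = 12996 − 12212 = 784; √784 = 28.
q = (114 − 28)/2 = 43, p = (114 + 28)/2 = 71.
Check: 43 · 71 = 3053.

43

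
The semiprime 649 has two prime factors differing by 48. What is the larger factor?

59

Since p = q + 48, we have 649 = q(q + 48), so q² + 48q − 649 = 0.
Discriminant: 48² + 4·649 = 2304 + 2596 = 4900; √4900 = 70.
q = (−48 + 70)/2 = 11, and p = q + 48 = 59.
Check: 11 · 59 = 649.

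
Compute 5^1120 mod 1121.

5^1 ≡ 5 (mod 1121)
5^2 ≡ 5^2 = 25 ≡ 25 (mod 1121)
5^4 ≡ 25^2 = 625 ≡ 625 (mod 1121)
5^8 ≡ 625^2 = 390625 ≡ 517 (mod 1121)
5^16 ≡ 517^2 = 267289 ≡ 491 (mod 1121)
5^32 ≡ 491^2 = 241081 ≡ 66 (mod 1121)
5^64 ≡ 66^2 = 4356 ≡ 993 (mod 1121)
5^128 ≡ 993^2 = 986049 ≡ 690 (mod 1121)
5^256 ≡ 690^2 = 476100 ≡ 796 (mod 1121)
5^512 ≡ 796^2 = 633616 ≡ 251 (mod 1121)
5^1024 ≡ 251^2 = 63001 ≡ 225 (mod 1121)
1120 = 1024 + 64 + 32 in binary powers of 2.
So 5^1120 ≡ 225 · 993 · 66 ≡ 416 (mod 1121).
Since 416 ≠ 1, base 5 is a Fermat witness: 1121 is composite.

416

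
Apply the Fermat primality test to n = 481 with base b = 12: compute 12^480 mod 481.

12^1 ≡ 12 (mod 481)
12^2 ≡ 12^2 = 144 ≡ 144 (mod 481)
12^4 ≡ 144^2 = 20736 ≡ 53 (mod 481)
12^8 ≡ 53^2 = 2809 ≡ 404 (mod 481)
12^16 ≡ 404^2 = 163216 ≡ 157 (mod 481)
12^32 ≡ 157^2 = 24649 ≡ 118 (mod 481)
12^64 ≡ 118^2 = 13924 ≡ 456 (mod 481)
12^128 ≡ 456^2 = 207936 ≡ 144 (mod 481)
12^256 ≡ 144^2 = 20736 ≡ 53 (mod 481)
480 = 256 + 128 + 64 + 32 in binary powers of 2.
So 12^480 ≡ 53 · 144 · 456 · 118 ≡ 248 (mod 481).
Since 248 ≠ 1, base 12 is a Fermat witness: 481 is composite.

248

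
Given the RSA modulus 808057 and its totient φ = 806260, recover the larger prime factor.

φ(n) = (p−1)(q−1) = n − (p+q) + 1, so p + q = 808057 − 806260 + 1 = 1798.
p and q are the roots of t² − 1798t + 808057 = 0.
Discriminant: 1798² − 4·808057 = 3232804 − 3232228 = 576; √576 = 24.
q = (1798 − 24)/2 = 887, p = (1798 + 24)/2 = 911.
Check: 887 · 911 = 808057.

911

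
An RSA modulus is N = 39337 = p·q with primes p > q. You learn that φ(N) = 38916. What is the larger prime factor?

283

φ(n) = (p−1)(q−1) = n − (p+q) + 1, so p + q = 39337 − 38916 + 1 = 422.
p and q are the roots of t² − 422t + 39337 = 0.
Discriminant: 422² − 4·39337 = 178084 − 157348 = 20736; √20736 = 144.
q = (422 − 144)/2 = 139, p = (422 + 144)/2 = 283.
Check: 139 · 283 = 39337.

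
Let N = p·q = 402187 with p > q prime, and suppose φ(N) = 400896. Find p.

φ(n) = (p−1)(q−1) = n − (p+q) + 1, so p + q = 402187 − 400896 + 1 = 1292.
p and q are the roots of t² − 1292t + 402187 = 0.
Discriminant: 1292² − 4·402187 = 1669264 − 1608748 = 60516; √60516 = 246.
q = (1292 − 246)/2 = 523, p = (1292 + 246)/2 = 769.
Check: 523 · 769 = 402187.

769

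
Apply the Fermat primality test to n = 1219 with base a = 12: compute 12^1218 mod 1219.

905

12^1 ≡ 12 (mod 1219)
12^2 ≡ 12^2 = 144 ≡ 144 (mod 1219)
12^4 ≡ 144^2 = 20736 ≡ 13 (mod 1219)
12^8 ≡ 13^2 = 169 ≡ 169 (mod 1219)
12^16 ≡ 169^2 = 28561 ≡ 524 (mod 1219)
12^32 ≡ 524^2 = 274576 ≡ 301 (mod 1219)
12^64 ≡ 301^2 = 90601 ≡ 395 (mod 1219)
12^128 ≡ 395^2 = 156025 ≡ 1212 (mod 1219)
12^256 ≡ 1212^2 = 1468944 ≡ 49 (mod 1219)
12^512 ≡ 49^2 = 2401 ≡ 1182 (mod 1219)
12^1024 ≡ 1182^2 = 1397124 ≡ 150 (mod 1219)
1218 = 1024 + 128 + 64 + 2 in binary powers of 2.
So 12^1218 ≡ 150 · 1212 · 395 · 144 ≡ 905 (mod 1219).
Since 905 ≠ 1, base 12 is a Fermat witness: 1219 is composite.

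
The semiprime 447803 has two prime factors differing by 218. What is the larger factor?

787

Since p = q + 218, we have 447803 = q(q + 218), so q² + 218q − 447803 = 0.
Discriminant: 218² + 4·447803 = 47524 + 1791212 = 1838736; √1838736 = 1356.
q = (−218 + 1356)/2 = 569, and p = q + 218 = 787.
Check: 569 · 787 = 447803.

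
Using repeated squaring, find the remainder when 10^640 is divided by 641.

1

10^1 ≡ 10 (mod 641)
10^2 ≡ 10^2 = 100 ≡ 100 (mod 641)
10^4 ≡ 100^2 = 10000 ≡ 385 (mod 641)
10^8 ≡ 385^2 = 148225 ≡ 154 (mod 641)
10^16 ≡ 154^2 = 23716 ≡ 640 (mod 641)
10^32 ≡ 640^2 = 409600 ≡ 1 (mod 641)
10^64 ≡ 1^2 = 1 ≡ 1 (mod 641)
10^128 ≡ 1^2 = 1 ≡ 1 (mod 641)
10^256 ≡ 1^2 = 1 ≡ 1 (mod 641)
10^512 ≡ 1^2 = 1 ≡ 1 (mod 641)
640 = 512 + 128 in binary powers of 2.
So 10^640 ≡ 1 · 1 ≡ 1 (mod 641).
Since the result is 1, base 10 gives no evidence that 641 is composite.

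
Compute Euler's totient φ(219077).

205200

Factor: 219077 = 31 · 37 · 191.
φ(219077) = (31−1) · (37−1) · (191−1) = 30 · 36 · 190 = 205200.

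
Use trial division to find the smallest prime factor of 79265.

79265 is odd.
Digit sum 29, not divisible by 3.
Ends in 5: divisible by 5.

5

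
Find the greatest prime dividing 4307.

4307 = 59 · 73
73 is prime.
So 4307 = 59 · 73; the largest prime factor is 73.

73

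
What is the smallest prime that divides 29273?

29273 is odd.
Digit sum 23, not divisible by 3.
Ends in 3: not divisible by 5.
7: 29273 = 7·4181 + 6
11: 29273 = 11·2661 + 2
13: 29273 = 13·2251 + 10
17: 29273 = 17·1721 + 16
19: 29273 = 19·1540 + 13
23: 29273 = 23·1272 + 17
29: 29273 = 29·1009 + 12
31: 29273 = 31·944 + 9
37: 29273 = 37·791 + 6
41: 29273 = 41·713 + 40
43: 29273 = 43·680 + 33
47: 29273 = 47·622 + 39
53: 29273 = 53·552 + 17
59: 29273 = 59·496 + 9
61: 29273 = 61·479 + 54
67: 29273 = 67·436 + 61
71: 29273 = 71·412 + 21
73: 29273 = 73·401

73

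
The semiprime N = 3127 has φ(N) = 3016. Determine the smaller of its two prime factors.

53

φ(n) = (p−1)(q−1) = n − (p+q) + 1, so p + q = 3127 − 3016 + 1 = 112.
p and q are the roots of t² − 112t + 3127 = 0.
Discriminant: 112² − 4·3127 = 12544 − 12508 = 36; √36 = 6.
q = (112 − 6)/2 = 53, p = (112 + 6)/2 = 59.
Check: 53 · 59 = 3127.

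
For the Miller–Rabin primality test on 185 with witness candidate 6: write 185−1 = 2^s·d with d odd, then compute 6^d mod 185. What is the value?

185 − 1 = 184 = 2^3 · 23, so d = 23.
6^1 ≡ 6 (mod 185)
6^2 ≡ 6^2 = 36 ≡ 36 (mod 185)
6^4 ≡ 36^2 = 1296 ≡ 1 (mod 185)
6^8 ≡ 1^2 = 1 ≡ 1 (mod 185)
6^16 ≡ 1^2 = 1 ≡ 1 (mod 185)
23 = 16 + 4 + 2 + 1 in binary powers of 2.
So 6^23 ≡ 1 · 1 · 36 · 6 ≡ 31 (mod 185).
Squaring chain: 31 → 36 → 1; never reaches −1, so base 6 is a Miller–Rabin witness that 185 is composite.

31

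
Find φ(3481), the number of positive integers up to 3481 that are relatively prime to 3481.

Factor: 3481 = 59^2.
φ(3481) = 59^1·(59−1) = 3422.

3422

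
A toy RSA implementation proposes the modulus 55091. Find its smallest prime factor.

55091 is odd.
Digit sum 20, not divisible by 3.
Ends in 1: not divisible by 5.
7: 55091 = 7·7870 + 1
11: 55091 = 11·5008 + 3
13: 55091 = 13·4237 + 10
17: 55091 = 17·3240 + 11
19: 55091 = 19·2899 + 10
23: 55091 = 23·2395 + 6
29: 55091 = 29·1899 + 20
31: 55091 = 31·1777 + 4
37: 55091 = 37·1488 + 35
41: 55091 = 41·1343 + 28
43: 55091 = 43·1281 + 8
47: 55091 = 47·1172 + 7
53: 55091 = 53·1039 + 24
59: 55091 = 59·933 + 44
61: 55091 = 61·903 + 8
67: 55091 = 67·822 + 17
71: 55091 = 71·775 + 66
73: 55091 = 73·754 + 49
79: 55091 = 79·697 + 28
83: 55091 = 83·663 + 62
89: 55091 = 89·619

89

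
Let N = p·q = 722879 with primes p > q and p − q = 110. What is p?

907

Since p = q + 110, we have 722879 = q(q + 110), so q² + 110q − 722879 = 0.
Discriminant: 110² + 4·722879 = 12100 + 2891516 = 2903616; √2903616 = 1704.
q = (−110 + 1704)/2 = 797, and p = q + 110 = 907.
Check: 797 · 907 = 722879.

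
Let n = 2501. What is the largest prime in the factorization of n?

61

2501 = 41 · 61
61 is prime.
So 2501 = 41 · 61; the largest prime factor is 61.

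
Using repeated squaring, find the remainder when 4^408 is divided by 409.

1

4^1 ≡ 4 (mod 409)
4^2 ≡ 4^2 = 16 ≡ 16 (mod 409)
4^4 ≡ 16^2 = 256 ≡ 256 (mod 409)
4^8 ≡ 256^2 = 65536 ≡ 96 (mod 409)
4^16 ≡ 96^2 = 9216 ≡ 218 (mod 409)
4^32 ≡ 218^2 = 47524 ≡ 80 (mod 409)
4^64 ≡ 80^2 = 6400 ≡ 265 (mod 409)
4^128 ≡ 265^2 = 70225 ≡ 286 (mod 409)
4^256 ≡ 286^2 = 81796 ≡ 405 (mod 409)
408 = 256 + 128 + 16 + 8 in binary powers of 2.
So 4^408 ≡ 405 · 286 · 218 · 96 ≡ 1 (mod 409).
Since the result is 1, base 4 gives no evidence that 409 is composite.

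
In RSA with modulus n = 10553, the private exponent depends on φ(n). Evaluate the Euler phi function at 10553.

Factor: 10553 = 61 · 173.
φ(10553) = (61−1) · (173−1) = 60 · 172 = 10320.

10320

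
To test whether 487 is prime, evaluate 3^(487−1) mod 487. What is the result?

3^1 ≡ 3 (mod 487)
3^2 ≡ 3^2 = 9 ≡ 9 (mod 487)
3^4 ≡ 9^2 = 81 ≡ 81 (mod 487)
3^8 ≡ 81^2 = 6561 ≡ 230 (mod 487)
3^16 ≡ 230^2 = 52900 ≡ 304 (mod 487)
3^32 ≡ 304^2 = 92416 ≡ 373 (mod 487)
3^64 ≡ 373^2 = 139129 ≡ 334 (mod 487)
3^128 ≡ 334^2 = 111556 ≡ 33 (mod 487)
3^256 ≡ 33^2 = 1089 ≡ 115 (mod 487)
486 = 256 + 128 + 64 + 32 + 4 + 2 in binary powers of 2.
So 3^486 ≡ 115 · 33 · 334 · 373 · 81 · 9 ≡ 1 (mod 487).
Since the result is 1, base 3 gives no evidence that 487 is composite.

1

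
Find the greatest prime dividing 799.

47

799 = 17 · 47
47 is prime.
So 799 = 17 · 47; the largest prime factor is 47.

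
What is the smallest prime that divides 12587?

41

12587 is odd.
Digit sum 23, not divisible by 3.
Ends in 7: not divisible by 5.
7: 12587 = 7·1798 + 1
11: 12587 = 11·1144 + 3
13: 12587 = 13·968 + 3
17: 12587 = 17·740 + 7
19: 12587 = 19·662 + 9
23: 12587 = 23·547 + 6
29: 12587 = 29·434 + 1
31: 12587 = 31·406 + 1
37: 12587 = 37·340 + 7
41: 12587 = 41·307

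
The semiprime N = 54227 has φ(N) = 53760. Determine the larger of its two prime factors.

φ(n) = (p−1)(q−1) = n − (p+q) + 1, so p + q = 54227 − 53760 + 1 = 468.
p and q are the roots of t² − 468t + 54227 = 0.
Discriminant: 468² − 4·54227 = 219024 − 216908 = 2116; √2116 = 46.
q = (468 − 46)/2 = 211, p = (468 + 46)/2 = 257.
Check: 211 · 257 = 54227.

257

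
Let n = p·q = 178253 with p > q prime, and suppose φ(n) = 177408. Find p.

φ(n) = (p−1)(q−1) = n − (p+q) + 1, so p + q = 178253 − 177408 + 1 = 846.
p and q are the roots of t² − 846t + 178253 = 0.
Discriminant: 846² − 4·178253 = 715716 − 713012 = 2704; √2704 = 52.
q = (846 − 52)/2 = 397, p = (846 + 52)/2 = 449.
Check: 397 · 449 = 178253.

449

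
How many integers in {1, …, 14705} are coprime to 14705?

Factor: 14705 = 5 · 17 · 173.
φ(14705) = (5−1) · (17−1) · (173−1) = 4 · 16 · 172 = 11008.

11008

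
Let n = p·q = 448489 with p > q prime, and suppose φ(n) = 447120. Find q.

541

φ(n) = (p−1)(q−1) = n − (p+q) + 1, so p + q = 448489 − 447120 + 1 = 1370.
p and q are the roots of t² − 1370t + 448489 = 0.
Discriminant: 1370² − 4·448489 = 1876900 − 1793956 = 82944; √82944 = 288.
q = (1370 − 288)/2 = 541, p = (1370 + 288)/2 = 829.
Check: 541 · 829 = 448489.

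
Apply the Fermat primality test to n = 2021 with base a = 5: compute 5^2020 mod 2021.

883

5^1 ≡ 5 (mod 2021)
5^2 ≡ 5^2 = 25 ≡ 25 (mod 2021)
5^4 ≡ 25^2 = 625 ≡ 625 (mod 2021)
5^8 ≡ 625^2 = 390625 ≡ 572 (mod 2021)
5^16 ≡ 572^2 = 327184 ≡ 1803 (mod 2021)
5^32 ≡ 1803^2 = 3250809 ≡ 1041 (mod 2021)
5^64 ≡ 1041^2 = 1083681 ≡ 425 (mod 2021)
5^128 ≡ 425^2 = 180625 ≡ 756 (mod 2021)
5^256 ≡ 756^2 = 571536 ≡ 1614 (mod 2021)
5^512 ≡ 1614^2 = 2604996 ≡ 1948 (mod 2021)
5^1024 ≡ 1948^2 = 3794704 ≡ 1287 (mod 2021)
2020 = 1024 + 512 + 256 + 128 + 64 + 32 + 4 in binary powers of 2.
So 5^2020 ≡ 1287 · 1948 · 1614 · 756 · 425 · 1041 · 625 ≡ 883 (mod 2021).
Since 883 ≠ 1, base 5 is a Fermat witness: 2021 is composite.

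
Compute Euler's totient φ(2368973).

Factor: 2368973 = 79 · 157 · 191.
φ(2368973) = (79−1) · (157−1) · (191−1) = 78 · 156 · 190 = 2311920.

2311920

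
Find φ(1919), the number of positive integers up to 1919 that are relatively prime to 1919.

Factor: 1919 = 19 · 101.
φ(1919) = (19−1) · (101−1) = 18 · 100 = 1800.

1800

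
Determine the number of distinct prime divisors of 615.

615 = 3 · 205
205 = 5 · 41
615 = 3 · 5 · 41, which has 3 distinct prime factors.

3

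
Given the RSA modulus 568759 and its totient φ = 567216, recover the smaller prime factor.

φ(n) = (p−1)(q−1) = n − (p+q) + 1, so p + q = 568759 − 567216 + 1 = 1544.
p and q are the roots of t² − 1544t + 568759 = 0.
Discriminant: 1544² − 4·568759 = 2383936 − 2275036 = 108900; √108900 = 330.
q = (1544 − 330)/2 = 607, p = (1544 + 330)/2 = 937.
Check: 607 · 937 = 568759.

607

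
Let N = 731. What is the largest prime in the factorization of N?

43

731 = 17 · 43
43 is prime.
So 731 = 17 · 43; the largest prime factor is 43.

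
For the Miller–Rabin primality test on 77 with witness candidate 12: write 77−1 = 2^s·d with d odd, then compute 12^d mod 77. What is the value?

12

77 − 1 = 76 = 2^2 · 19, so d = 19.
12^1 ≡ 12 (mod 77)
12^2 ≡ 12^2 = 144 ≡ 67 (mod 77)
12^4 ≡ 67^2 = 4489 ≡ 23 (mod 77)
12^8 ≡ 23^2 = 529 ≡ 67 (mod 77)
12^16 ≡ 67^2 = 4489 ≡ 23 (mod 77)
19 = 16 + 2 + 1 in binary powers of 2.
So 12^19 ≡ 23 · 67 · 12 ≡ 12 (mod 77).
Squaring chain: 12 → 67; never reaches −1, so base 12 is a Miller–Rabin witness that 77 is composite.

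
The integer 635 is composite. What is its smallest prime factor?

5

635 is odd.
Digit sum 14, not divisible by 3.
Ends in 5: divisible by 5.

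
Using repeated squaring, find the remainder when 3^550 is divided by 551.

3^1 ≡ 3 (mod 551)
3^2 ≡ 3^2 = 9 ≡ 9 (mod 551)
3^4 ≡ 9^2 = 81 ≡ 81 (mod 551)
3^8 ≡ 81^2 = 6561 ≡ 500 (mod 551)
3^16 ≡ 500^2 = 250000 ≡ 397 (mod 551)
3^32 ≡ 397^2 = 157609 ≡ 23 (mod 551)
3^64 ≡ 23^2 = 529 ≡ 529 (mod 551)
3^128 ≡ 529^2 = 279841 ≡ 484 (mod 551)
3^256 ≡ 484^2 = 234256 ≡ 81 (mod 551)
3^512 ≡ 81^2 = 6561 ≡ 500 (mod 551)
550 = 512 + 32 + 4 + 2 in binary powers of 2.
So 3^550 ≡ 500 · 23 · 81 · 9 ≡ 35 (mod 551).
Since 35 ≠ 1, base 3 is a Fermat witness: 551 is composite.

35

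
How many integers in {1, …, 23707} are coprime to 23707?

23400

Factor: 23707 = 151 · 157.
φ(23707) = (151−1) · (157−1) = 150 · 156 = 23400.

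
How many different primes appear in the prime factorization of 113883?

5

113883 = 3 · 37961
37961 = 7 · 5423
5423 = 11 · 493
493 = 17 · 29
113883 = 3 · 7 · 11 · 17 · 29, which has 5 distinct prime factors.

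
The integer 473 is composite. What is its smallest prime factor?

11

473 is odd.
Digit sum 14, not divisible by 3.
Ends in 3: not divisible by 5.
7: 473 = 7·67 + 4
11: 473 = 11·43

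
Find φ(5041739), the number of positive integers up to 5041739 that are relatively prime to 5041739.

4953600

Factor: 5041739 = 151 · 173 · 193.
φ(5041739) = (151−1) · (173−1) · (193−1) = 150 · 172 · 192 = 4953600.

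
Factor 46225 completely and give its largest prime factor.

43

46225 = 5 · 9245
9245 = 5 · 1849
1849 = 43 · 43
43 = 43 · 1
So 46225 = 5^2 · 43^2; the largest prime factor is 43.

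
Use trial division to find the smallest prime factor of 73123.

83

73123 is odd.
Digit sum 16, not divisible by 3.
Ends in 3: not divisible by 5.
7: 73123 = 7·10446 + 1
11: 73123 = 11·6647 + 6
13: 73123 = 13·5624 + 11
17: 73123 = 17·4301 + 6
19: 73123 = 19·3848 + 11
23: 73123 = 23·3179 + 6
29: 73123 = 29·2521 + 14
31: 73123 = 31·2358 + 25
37: 73123 = 37·1976 + 11
41: 73123 = 41·1783 + 20
43: 73123 = 43·1700 + 23
47: 73123 = 47·1555 + 38
53: 73123 = 53·1379 + 36
59: 73123 = 59·1239 + 22
61: 73123 = 61·1198 + 45
67: 73123 = 67·1091 + 26
71: 73123 = 71·1029 + 64
73: 73123 = 73·1001 + 50
79: 73123 = 79·925 + 48
83: 73123 = 83·881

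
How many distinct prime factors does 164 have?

164 = 2^2 · 41
164 = 2^2 · 41, which has 2 distinct prime factors.

2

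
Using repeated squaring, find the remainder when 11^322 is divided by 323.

87

11^1 ≡ 11 (mod 323)
11^2 ≡ 11^2 = 121 ≡ 121 (mod 323)
11^4 ≡ 121^2 = 14641 ≡ 106 (mod 323)
11^8 ≡ 106^2 = 11236 ≡ 254 (mod 323)
11^16 ≡ 254^2 = 64516 ≡ 239 (mod 323)
11^32 ≡ 239^2 = 57121 ≡ 273 (mod 323)
11^64 ≡ 273^2 = 74529 ≡ 239 (mod 323)
11^128 ≡ 239^2 = 57121 ≡ 273 (mod 323)
11^256 ≡ 273^2 = 74529 ≡ 239 (mod 323)
322 = 256 + 64 + 2 in binary powers of 2.
So 11^322 ≡ 239 · 239 · 121 ≡ 87 (mod 323).
Since 87 ≠ 1, base 11 is a Fermat witness: 323 is composite.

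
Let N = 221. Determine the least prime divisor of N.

221 is odd.
Digit sum 5, not divisible by 3.
Ends in 1: not divisible by 5.
7: 221 = 7·31 + 4
11: 221 = 11·20 + 1
13: 221 = 13·17

13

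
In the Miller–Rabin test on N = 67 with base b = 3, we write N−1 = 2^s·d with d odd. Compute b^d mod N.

66

67 − 1 = 66 = 2^1 · 33, so d = 33.
3^1 ≡ 3 (mod 67)
3^2 ≡ 3^2 = 9 ≡ 9 (mod 67)
3^4 ≡ 9^2 = 81 ≡ 14 (mod 67)
3^8 ≡ 14^2 = 196 ≡ 62 (mod 67)
3^16 ≡ 62^2 = 3844 ≡ 25 (mod 67)
3^32 ≡ 25^2 = 625 ≡ 22 (mod 67)
33 = 32 + 1 in binary powers of 2.
So 3^33 ≡ 22 · 3 ≡ 66 (mod 67).
Since 3^d ≡ 66 (mod 67), base 3 does not prove 67 composite.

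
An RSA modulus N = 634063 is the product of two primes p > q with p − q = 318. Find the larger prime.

Since p = q + 318, we have 634063 = q(q + 318), so q² + 318q − 634063 = 0.
Discriminant: 318² + 4·634063 = 101124 + 2536252 = 2637376; √2637376 = 1624.
q = (−318 + 1624)/2 = 653, and p = q + 318 = 971.
Check: 653 · 971 = 634063.

971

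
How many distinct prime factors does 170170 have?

170170 = 2 · 85085
85085 = 5 · 17017
17017 = 7 · 2431
2431 = 11 · 221
221 = 13 · 17
170170 = 2 · 5 · 7 · 11 · 13 · 17, which has 6 distinct prime factors.

6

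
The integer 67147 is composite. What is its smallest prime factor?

67147 is odd.
Digit sum 25, not divisible by 3.
Ends in 7: not divisible by 5.
7: 67147 = 7·9592 + 3
11: 67147 = 11·6104 + 3
13: 67147 = 13·5165 + 2
17: 67147 = 17·3949 + 14
19: 67147 = 19·3534 + 1
23: 67147 = 23·2919 + 10
29: 67147 = 29·2315 + 12
31: 67147 = 31·2166 + 1
37: 67147 = 37·1814 + 29
41: 67147 = 41·1637 + 30
43: 67147 = 43·1561 + 24
47: 67147 = 47·1428 + 31
53: 67147 = 53·1266 + 49
59: 67147 = 59·1138 + 5
61: 67147 = 61·1100 + 47
67: 67147 = 67·1002 + 13
71: 67147 = 71·945 + 52
73: 67147 = 73·919 + 60
79: 67147 = 79·849 + 76
83: 67147 = 83·809

83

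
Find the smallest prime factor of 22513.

22513 is odd.
Digit sum 13, not divisible by 3.
Ends in 3: not divisible by 5.
7: 22513 = 7·3216 + 1
11: 22513 = 11·2046 + 7
13: 22513 = 13·1731 + 10
17: 22513 = 17·1324 + 5
19: 22513 = 19·1184 + 17
23: 22513 = 23·978 + 19
29: 22513 = 29·776 + 9
31: 22513 = 31·726 + 7
37: 22513 = 37·608 + 17
41: 22513 = 41·549 + 4
43: 22513 = 43·523 + 24
47: 22513 = 47·479

47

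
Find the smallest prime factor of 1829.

31

1829 is odd.
Digit sum 20, not divisible by 3.
Ends in 9: not divisible by 5.
7: 1829 = 7·261 + 2
11: 1829 = 11·166 + 3
13: 1829 = 13·140 + 9
17: 1829 = 17·107 + 10
19: 1829 = 19·96 + 5
23: 1829 = 23·79 + 12
29: 1829 = 29·63 + 2
31: 1829 = 31·59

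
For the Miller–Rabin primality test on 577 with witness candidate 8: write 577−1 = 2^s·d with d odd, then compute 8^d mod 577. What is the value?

577 − 1 = 576 = 2^6 · 9, so d = 9.
8^1 ≡ 8 (mod 577)
8^2 ≡ 8^2 = 64 ≡ 64 (mod 577)
8^4 ≡ 64^2 = 4096 ≡ 57 (mod 577)
8^8 ≡ 57^2 = 3249 ≡ 364 (mod 577)
9 = 8 + 1 in binary powers of 2.
So 8^9 ≡ 364 · 8 ≡ 27 (mod 577).
Squaring chain: 27 → 152 → 24 → 576 → 1 → 1; reaches −1, so base 8 does not prove 577 composite.

27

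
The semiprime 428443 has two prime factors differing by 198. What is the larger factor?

761

Since p = q + 198, we have 428443 = q(q + 198), so q² + 198q − 428443 = 0.
Discriminant: 198² + 4·428443 = 39204 + 1713772 = 1752976; √1752976 = 1324.
q = (−198 + 1324)/2 = 563, and p = q + 198 = 761.
Check: 563 · 761 = 428443.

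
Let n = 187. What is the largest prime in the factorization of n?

187 = 11 · 17
17 is prime.
So 187 = 11 · 17; the largest prime factor is 17.

17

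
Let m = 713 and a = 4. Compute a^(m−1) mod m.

78

4^1 ≡ 4 (mod 713)
4^2 ≡ 4^2 = 16 ≡ 16 (mod 713)
4^4 ≡ 16^2 = 256 ≡ 256 (mod 713)
4^8 ≡ 256^2 = 65536 ≡ 653 (mod 713)
4^16 ≡ 653^2 = 426409 ≡ 35 (mod 713)
4^32 ≡ 35^2 = 1225 ≡ 512 (mod 713)
4^64 ≡ 512^2 = 262144 ≡ 473 (mod 713)
4^128 ≡ 473^2 = 223729 ≡ 560 (mod 713)
4^256 ≡ 560^2 = 313600 ≡ 593 (mod 713)
4^512 ≡ 593^2 = 351649 ≡ 140 (mod 713)
712 = 512 + 128 + 64 + 8 in binary powers of 2.
So 4^712 ≡ 140 · 560 · 473 · 653 ≡ 78 (mod 713).
Since 78 ≠ 1, base 4 is a Fermat witness: 713 is composite.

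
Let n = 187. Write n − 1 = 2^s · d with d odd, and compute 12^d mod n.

133

187 − 1 = 186 = 2^1 · 93, so d = 93.
12^1 ≡ 12 (mod 187)
12^2 ≡ 12^2 = 144 ≡ 144 (mod 187)
12^4 ≡ 144^2 = 20736 ≡ 166 (mod 187)
12^8 ≡ 166^2 = 27556 ≡ 67 (mod 187)
12^16 ≡ 67^2 = 4489 ≡ 1 (mod 187)
12^32 ≡ 1^2 = 1 ≡ 1 (mod 187)
12^64 ≡ 1^2 = 1 ≡ 1 (mod 187)
93 = 64 + 16 + 8 + 4 + 1 in binary powers of 2.
So 12^93 ≡ 1 · 1 · 67 · 166 · 12 ≡ 133 (mod 187).
Squaring chain: 133; never reaches −1, so base 12 is a Miller–Rabin witness that 187 is composite.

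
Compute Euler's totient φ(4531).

Factor: 4531 = 23 · 197.
φ(4531) = (23−1) · (197−1) = 22 · 196 = 4312.

4312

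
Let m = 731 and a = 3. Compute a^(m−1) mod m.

3^1 ≡ 3 (mod 731)
3^2 ≡ 3^2 = 9 ≡ 9 (mod 731)
3^4 ≡ 9^2 = 81 ≡ 81 (mod 731)
3^8 ≡ 81^2 = 6561 ≡ 713 (mod 731)
3^16 ≡ 713^2 = 508369 ≡ 324 (mod 731)
3^32 ≡ 324^2 = 104976 ≡ 443 (mod 731)
3^64 ≡ 443^2 = 196249 ≡ 341 (mod 731)
3^128 ≡ 341^2 = 116281 ≡ 52 (mod 731)
3^256 ≡ 52^2 = 2704 ≡ 511 (mod 731)
3^512 ≡ 511^2 = 261121 ≡ 154 (mod 731)
730 = 512 + 128 + 64 + 16 + 8 + 2 in binary powers of 2.
So 3^730 ≡ 154 · 52 · 341 · 324 · 713 · 9 ≡ 195 (mod 731).
Since 195 ≠ 1, base 3 is a Fermat witness: 731 is composite.

195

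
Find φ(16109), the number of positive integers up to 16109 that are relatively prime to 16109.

15840

Factor: 16109 = 89 · 181.
φ(16109) = (89−1) · (181−1) = 88 · 180 = 15840.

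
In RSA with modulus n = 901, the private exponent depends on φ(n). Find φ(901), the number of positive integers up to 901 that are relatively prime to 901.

832

Factor: 901 = 17 · 53.
φ(901) = (17−1) · (53−1) = 16 · 52 = 832.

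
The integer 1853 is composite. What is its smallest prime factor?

1853 is odd.
Digit sum 17, not divisible by 3.
Ends in 3: not divisible by 5.
7: 1853 = 7·264 + 5
11: 1853 = 11·168 + 5
13: 1853 = 13·142 + 7
17: 1853 = 17·109

17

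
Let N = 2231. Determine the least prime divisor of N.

2231 is odd.
Digit sum 8, not divisible by 3.
Ends in 1: not divisible by 5.
7: 2231 = 7·318 + 5
11: 2231 = 11·202 + 9
13: 2231 = 13·171 + 8
17: 2231 = 17·131 + 4
19: 2231 = 19·117 + 8
23: 2231 = 23·97

23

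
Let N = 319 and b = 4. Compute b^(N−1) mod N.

284

4^1 ≡ 4 (mod 319)
4^2 ≡ 4^2 = 16 ≡ 16 (mod 319)
4^4 ≡ 16^2 = 256 ≡ 256 (mod 319)
4^8 ≡ 256^2 = 65536 ≡ 141 (mod 319)
4^16 ≡ 141^2 = 19881 ≡ 103 (mod 319)
4^32 ≡ 103^2 = 10609 ≡ 82 (mod 319)
4^64 ≡ 82^2 = 6724 ≡ 25 (mod 319)
4^128 ≡ 25^2 = 625 ≡ 306 (mod 319)
4^256 ≡ 306^2 = 93636 ≡ 169 (mod 319)
318 = 256 + 32 + 16 + 8 + 4 + 2 in binary powers of 2.
So 4^318 ≡ 169 · 82 · 103 · 141 · 256 · 16 ≡ 284 (mod 319).
Since 284 ≠ 1, base 4 is a Fermat witness: 319 is composite.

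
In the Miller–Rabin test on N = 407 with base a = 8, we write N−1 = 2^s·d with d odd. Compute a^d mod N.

347

407 − 1 = 406 = 2^1 · 203, so d = 203.
8^1 ≡ 8 (mod 407)
8^2 ≡ 8^2 = 64 ≡ 64 (mod 407)
8^4 ≡ 64^2 = 4096 ≡ 26 (mod 407)
8^8 ≡ 26^2 = 676 ≡ 269 (mod 407)
8^16 ≡ 269^2 = 72361 ≡ 322 (mod 407)
8^32 ≡ 322^2 = 103684 ≡ 306 (mod 407)
8^64 ≡ 306^2 = 93636 ≡ 26 (mod 407)
8^128 ≡ 26^2 = 676 ≡ 269 (mod 407)
203 = 128 + 64 + 8 + 2 + 1 in binary powers of 2.
So 8^203 ≡ 269 · 26 · 269 · 64 · 8 ≡ 347 (mod 407).
Squaring chain: 347; never reaches −1, so base 8 is a Miller–Rabin witness that 407 is composite.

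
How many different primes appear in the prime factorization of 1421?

1421 = 7^2 · 29
1421 = 7^2 · 29, which has 2 distinct prime factors.

2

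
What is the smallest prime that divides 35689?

89

35689 is odd.
Digit sum 31, not divisible by 3.
Ends in 9: not divisible by 5.
7: 35689 = 7·5098 + 3
11: 35689 = 11·3244 + 5
13: 35689 = 13·2745 + 4
17: 35689 = 17·2099 + 6
19: 35689 = 19·1878 + 7
23: 35689 = 23·1551 + 16
29: 35689 = 29·1230 + 19
31: 35689 = 31·1151 + 8
37: 35689 = 37·964 + 21
41: 35689 = 41·870 + 19
43: 35689 = 43·829 + 42
47: 35689 = 47·759 + 16
53: 35689 = 53·673 + 20
59: 35689 = 59·604 + 53
61: 35689 = 61·585 + 4
67: 35689 = 67·532 + 45
71: 35689 = 71·502 + 47
73: 35689 = 73·488 + 65
79: 35689 = 79·451 + 60
83: 35689 = 83·429 + 82
89: 35689 = 89·401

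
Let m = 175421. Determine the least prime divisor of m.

23

175421 is odd.
Digit sum 20, not divisible by 3.
Ends in 1: not divisible by 5.
7: 175421 = 7·25060 + 1
11: 175421 = 11·15947 + 4
13: 175421 = 13·13493 + 12
17: 175421 = 17·10318 + 15
19: 175421 = 19·9232 + 13
23: 175421 = 23·7627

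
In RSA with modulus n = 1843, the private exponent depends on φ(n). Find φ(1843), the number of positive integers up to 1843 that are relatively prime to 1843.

Factor: 1843 = 19 · 97.
φ(1843) = (19−1) · (97−1) = 18 · 96 = 1728.

1728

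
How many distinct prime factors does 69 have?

2

69 = 3 · 23
69 = 3 · 23, which has 2 distinct prime factors.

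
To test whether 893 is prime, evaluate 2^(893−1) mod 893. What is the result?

2^1 ≡ 2 (mod 893)
2^2 ≡ 2^2 = 4 ≡ 4 (mod 893)
2^4 ≡ 4^2 = 16 ≡ 16 (mod 893)
2^8 ≡ 16^2 = 256 ≡ 256 (mod 893)
2^16 ≡ 256^2 = 65536 ≡ 347 (mod 893)
2^32 ≡ 347^2 = 120409 ≡ 747 (mod 893)
2^64 ≡ 747^2 = 558009 ≡ 777 (mod 893)
2^128 ≡ 777^2 = 603729 ≡ 61 (mod 893)
2^256 ≡ 61^2 = 3721 ≡ 149 (mod 893)
2^512 ≡ 149^2 = 22201 ≡ 769 (mod 893)
892 = 512 + 256 + 64 + 32 + 16 + 8 + 4 in binary powers of 2.
So 2^892 ≡ 769 · 149 · 777 · 747 · 347 · 256 · 16 ≡ 777 (mod 893).
Since 777 ≠ 1, base 2 is a Fermat witness: 893 is composite.

777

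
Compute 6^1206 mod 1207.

535

6^1 ≡ 6 (mod 1207)
6^2 ≡ 6^2 = 36 ≡ 36 (mod 1207)
6^4 ≡ 36^2 = 1296 ≡ 89 (mod 1207)
6^8 ≡ 89^2 = 7921 ≡ 679 (mod 1207)
6^16 ≡ 679^2 = 461041 ≡ 1174 (mod 1207)
6^32 ≡ 1174^2 = 1378276 ≡ 1089 (mod 1207)
6^64 ≡ 1089^2 = 1185921 ≡ 647 (mod 1207)
6^128 ≡ 647^2 = 418609 ≡ 987 (mod 1207)
6^256 ≡ 987^2 = 974169 ≡ 120 (mod 1207)
6^512 ≡ 120^2 = 14400 ≡ 1123 (mod 1207)
6^1024 ≡ 1123^2 = 1261129 ≡ 1021 (mod 1207)
1206 = 1024 + 128 + 32 + 16 + 4 + 2 in binary powers of 2.
So 6^1206 ≡ 1021 · 987 · 1089 · 1174 · 89 · 36 ≡ 535 (mod 1207).
Since 535 ≠ 1, base 6 is a Fermat witness: 1207 is composite.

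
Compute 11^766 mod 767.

257

11^1 ≡ 11 (mod 767)
11^2 ≡ 11^2 = 121 ≡ 121 (mod 767)
11^4 ≡ 121^2 = 14641 ≡ 68 (mod 767)
11^8 ≡ 68^2 = 4624 ≡ 22 (mod 767)
11^16 ≡ 22^2 = 484 ≡ 484 (mod 767)
11^32 ≡ 484^2 = 234256 ≡ 321 (mod 767)
11^64 ≡ 321^2 = 103041 ≡ 263 (mod 767)
11^128 ≡ 263^2 = 69169 ≡ 139 (mod 767)
11^256 ≡ 139^2 = 19321 ≡ 146 (mod 767)
11^512 ≡ 146^2 = 21316 ≡ 607 (mod 767)
766 = 512 + 128 + 64 + 32 + 16 + 8 + 4 + 2 in binary powers of 2.
So 11^766 ≡ 607 · 139 · 263 · 321 · 484 · 22 · 68 · 121 ≡ 257 (mod 767).
Since 257 ≠ 1, base 11 is a Fermat witness: 767 is composite.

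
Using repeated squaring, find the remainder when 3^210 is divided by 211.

3^1 ≡ 3 (mod 211)
3^2 ≡ 3^2 = 9 ≡ 9 (mod 211)
3^4 ≡ 9^2 = 81 ≡ 81 (mod 211)
3^8 ≡ 81^2 = 6561 ≡ 20 (mod 211)
3^16 ≡ 20^2 = 400 ≡ 189 (mod 211)
3^32 ≡ 189^2 = 35721 ≡ 62 (mod 211)
3^64 ≡ 62^2 = 3844 ≡ 46 (mod 211)
3^128 ≡ 46^2 = 2116 ≡ 6 (mod 211)
210 = 128 + 64 + 16 + 2 in binary powers of 2.
So 3^210 ≡ 6 · 46 · 189 · 9 ≡ 1 (mod 211).
Since the result is 1, base 3 gives no evidence that 211 is composite.

1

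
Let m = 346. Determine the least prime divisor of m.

2

346 is even: 2 divides it.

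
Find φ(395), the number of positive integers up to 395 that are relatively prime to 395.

Factor: 395 = 5 · 79.
φ(395) = (5−1) · (79−1) = 4 · 78 = 312.

312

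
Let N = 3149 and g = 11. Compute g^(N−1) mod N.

1529

11^1 ≡ 11 (mod 3149)
11^2 ≡ 11^2 = 121 ≡ 121 (mod 3149)
11^4 ≡ 121^2 = 14641 ≡ 2045 (mod 3149)
11^8 ≡ 2045^2 = 4182025 ≡ 153 (mod 3149)
11^16 ≡ 153^2 = 23409 ≡ 1366 (mod 3149)
11^32 ≡ 1366^2 = 1865956 ≡ 1748 (mod 3149)
11^64 ≡ 1748^2 = 3055504 ≡ 974 (mod 3149)
11^128 ≡ 974^2 = 948676 ≡ 827 (mod 3149)
11^256 ≡ 827^2 = 683929 ≡ 596 (mod 3149)
11^512 ≡ 596^2 = 355216 ≡ 2528 (mod 3149)
11^1024 ≡ 2528^2 = 6390784 ≡ 1463 (mod 3149)
11^2048 ≡ 1463^2 = 2140369 ≡ 2198 (mod 3149)
3148 = 2048 + 1024 + 64 + 8 + 4 in binary powers of 2.
So 11^3148 ≡ 2198 · 1463 · 974 · 153 · 2045 ≡ 1529 (mod 3149).
Since 1529 ≠ 1, base 11 is a Fermat witness: 3149 is composite.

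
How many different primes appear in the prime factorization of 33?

2

33 = 3 · 11
33 = 3 · 11, which has 2 distinct prime factors.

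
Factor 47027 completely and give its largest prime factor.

41

47027 = 31 · 1517
1517 = 37 · 41
41 is prime.
So 47027 = 31 · 37 · 41; the largest prime factor is 41.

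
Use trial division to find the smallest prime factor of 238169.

37

238169 is odd.
Digit sum 29, not divisible by 3.
Ends in 9: not divisible by 5.
7: 238169 = 7·34024 + 1
11: 238169 = 11·21651 + 8
13: 238169 = 13·18320 + 9
17: 238169 = 17·14009 + 16
19: 238169 = 19·12535 + 4
23: 238169 = 23·10355 + 4
29: 238169 = 29·8212 + 21
31: 238169 = 31·7682 + 27
37: 238169 = 37·6437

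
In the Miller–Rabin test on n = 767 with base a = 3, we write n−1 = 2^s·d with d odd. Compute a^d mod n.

767 − 1 = 766 = 2^1 · 383, so d = 383.
3^1 ≡ 3 (mod 767)
3^2 ≡ 3^2 = 9 ≡ 9 (mod 767)
3^4 ≡ 9^2 = 81 ≡ 81 (mod 767)
3^8 ≡ 81^2 = 6561 ≡ 425 (mod 767)
3^16 ≡ 425^2 = 180625 ≡ 380 (mod 767)
3^32 ≡ 380^2 = 144400 ≡ 204 (mod 767)
3^64 ≡ 204^2 = 41616 ≡ 198 (mod 767)
3^128 ≡ 198^2 = 39204 ≡ 87 (mod 767)
3^256 ≡ 87^2 = 7569 ≡ 666 (mod 767)
383 = 256 + 64 + 32 + 16 + 8 + 4 + 2 + 1 in binary powers of 2.
So 3^383 ≡ 666 · 198 · 204 · 380 · 425 · 81 · 9 · 3 ≡ 139 (mod 767).
Squaring chain: 139; never reaches −1, so base 3 is a Miller–Rabin witness that 767 is composite.

139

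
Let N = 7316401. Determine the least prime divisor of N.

61

7316401 is odd.
Digit sum 22, not divisible by 3.
Ends in 1: not divisible by 5.
7: 7316401 = 7·1045200 + 1
11: 7316401 = 11·665127 + 4
13: 7316401 = 13·562800 + 1
17: 7316401 = 17·430376 + 9
19: 7316401 = 19·385073 + 14
23: 7316401 = 23·318104 + 9
29: 7316401 = 29·252289 + 20
31: 7316401 = 31·236012 + 29
37: 7316401 = 37·197740 + 21
41: 7316401 = 41·178448 + 33
43: 7316401 = 43·170148 + 37
47: 7316401 = 47·155668 + 5
53: 7316401 = 53·138045 + 16
59: 7316401 = 59·124006 + 47
61: 7316401 = 61·119941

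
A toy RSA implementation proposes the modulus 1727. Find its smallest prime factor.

11

1727 is odd.
Digit sum 17, not divisible by 3.
Ends in 7: not divisible by 5.
7: 1727 = 7·246 + 5
11: 1727 = 11·157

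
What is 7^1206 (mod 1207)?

587

7^1 ≡ 7 (mod 1207)
7^2 ≡ 7^2 = 49 ≡ 49 (mod 1207)
7^4 ≡ 49^2 = 2401 ≡ 1194 (mod 1207)
7^8 ≡ 1194^2 = 1425636 ≡ 169 (mod 1207)
7^16 ≡ 169^2 = 28561 ≡ 800 (mod 1207)
7^32 ≡ 800^2 = 640000 ≡ 290 (mod 1207)
7^64 ≡ 290^2 = 84100 ≡ 817 (mod 1207)
7^128 ≡ 817^2 = 667489 ≡ 18 (mod 1207)
7^256 ≡ 18^2 = 324 ≡ 324 (mod 1207)
7^512 ≡ 324^2 = 104976 ≡ 1174 (mod 1207)
7^1024 ≡ 1174^2 = 1378276 ≡ 1089 (mod 1207)
1206 = 1024 + 128 + 32 + 16 + 4 + 2 in binary powers of 2.
So 7^1206 ≡ 1089 · 18 · 290 · 800 · 1194 · 49 ≡ 587 (mod 1207).
Since 587 ≠ 1, base 7 is a Fermat witness: 1207 is composite.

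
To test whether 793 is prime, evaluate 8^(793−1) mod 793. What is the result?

8^1 ≡ 8 (mod 793)
8^2 ≡ 8^2 = 64 ≡ 64 (mod 793)
8^4 ≡ 64^2 = 4096 ≡ 131 (mod 793)
8^8 ≡ 131^2 = 17161 ≡ 508 (mod 793)
8^16 ≡ 508^2 = 258064 ≡ 339 (mod 793)
8^32 ≡ 339^2 = 114921 ≡ 729 (mod 793)
8^64 ≡ 729^2 = 531441 ≡ 131 (mod 793)
8^128 ≡ 131^2 = 17161 ≡ 508 (mod 793)
8^256 ≡ 508^2 = 258064 ≡ 339 (mod 793)
8^512 ≡ 339^2 = 114921 ≡ 729 (mod 793)
792 = 512 + 256 + 16 + 8 in binary powers of 2.
So 8^792 ≡ 729 · 339 · 339 · 508 ≡ 729 (mod 793).
Since 729 ≠ 1, base 8 is a Fermat witness: 793 is composite.

729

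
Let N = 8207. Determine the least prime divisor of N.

8207 is odd.
Digit sum 17, not divisible by 3.
Ends in 7: not divisible by 5.
7: 8207 = 7·1172 + 3
11: 8207 = 11·746 + 1
13: 8207 = 13·631 + 4
17: 8207 = 17·482 + 13
19: 8207 = 19·431 + 18
23: 8207 = 23·356 + 19
29: 8207 = 29·283

29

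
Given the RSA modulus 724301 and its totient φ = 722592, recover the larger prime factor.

φ(n) = (p−1)(q−1) = n − (p+q) + 1, so p + q = 724301 − 722592 + 1 = 1710.
p and q are the roots of t² − 1710t + 724301 = 0.
Discriminant: 1710² − 4·724301 = 2924100 − 2897204 = 26896; √26896 = 164.
q = (1710 − 164)/2 = 773, p = (1710 + 164)/2 = 937.
Check: 773 · 937 = 724301.

937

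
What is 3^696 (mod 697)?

288

3^1 ≡ 3 (mod 697)
3^2 ≡ 3^2 = 9 ≡ 9 (mod 697)
3^4 ≡ 9^2 = 81 ≡ 81 (mod 697)
3^8 ≡ 81^2 = 6561 ≡ 288 (mod 697)
3^16 ≡ 288^2 = 82944 ≡ 1 (mod 697)
3^32 ≡ 1^2 = 1 ≡ 1 (mod 697)
3^64 ≡ 1^2 = 1 ≡ 1 (mod 697)
3^128 ≡ 1^2 = 1 ≡ 1 (mod 697)
3^256 ≡ 1^2 = 1 ≡ 1 (mod 697)
3^512 ≡ 1^2 = 1 ≡ 1 (mod 697)
696 = 512 + 128 + 32 + 16 + 8 in binary powers of 2.
So 3^696 ≡ 1 · 1 · 1 · 1 · 288 ≡ 288 (mod 697).
Since 288 ≠ 1, base 3 is a Fermat witness: 697 is composite.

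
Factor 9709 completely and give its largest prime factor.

73

9709 = 7 · 1387
1387 = 19 · 73
73 is prime.
So 9709 = 7 · 19 · 73; the largest prime factor is 73.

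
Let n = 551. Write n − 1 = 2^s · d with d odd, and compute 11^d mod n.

520

551 − 1 = 550 = 2^1 · 275, so d = 275.
11^1 ≡ 11 (mod 551)
11^2 ≡ 11^2 = 121 ≡ 121 (mod 551)
11^4 ≡ 121^2 = 14641 ≡ 315 (mod 551)
11^8 ≡ 315^2 = 99225 ≡ 45 (mod 551)
11^16 ≡ 45^2 = 2025 ≡ 372 (mod 551)
11^32 ≡ 372^2 = 138384 ≡ 83 (mod 551)
11^64 ≡ 83^2 = 6889 ≡ 277 (mod 551)
11^128 ≡ 277^2 = 76729 ≡ 140 (mod 551)
11^256 ≡ 140^2 = 19600 ≡ 315 (mod 551)
275 = 256 + 16 + 2 + 1 in binary powers of 2.
So 11^275 ≡ 315 · 372 · 121 · 11 ≡ 520 (mod 551).
Squaring chain: 520; never reaches −1, so base 11 is a Miller–Rabin witness that 551 is composite.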